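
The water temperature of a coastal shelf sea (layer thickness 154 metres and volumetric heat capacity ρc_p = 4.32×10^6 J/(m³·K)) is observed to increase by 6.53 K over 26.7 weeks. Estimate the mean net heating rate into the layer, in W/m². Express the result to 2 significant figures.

270

Areal heat capacity C = ρc_p × D = 4.32×10^6 × 154 = 6.65×10^8 J/(m^2 K).
Required heat per unit area: Q = C ΔT = 6.65×10^8 × 6.53 = 4.34×10^9 J/m².
Flux F = Q / Δt = 4.34×10^9 / 1.61×10^7 s = 269 W/m².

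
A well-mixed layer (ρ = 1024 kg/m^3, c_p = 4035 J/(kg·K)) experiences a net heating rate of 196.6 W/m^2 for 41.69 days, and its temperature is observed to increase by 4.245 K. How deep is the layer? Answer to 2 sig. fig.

Heat input Q = F Δt = 196.6 × 3.60×10^6 s = 7.08×10^8 J/m².
Required areal heat capacity C = Q / ΔT = 1.67×10^8 J/(m²·K).
Depth D = C / (ρ c_p) = 1.67×10^8 / (1024 × 4035) = 40.4 m.

40 m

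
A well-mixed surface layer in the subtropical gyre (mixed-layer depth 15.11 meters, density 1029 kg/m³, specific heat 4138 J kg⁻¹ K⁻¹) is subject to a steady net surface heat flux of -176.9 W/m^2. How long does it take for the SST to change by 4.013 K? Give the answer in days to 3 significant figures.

Areal heat capacity C = ρ c_p D = 1029 × 4138 × 15.11 = 6.43×10^7 J/(m²·K).
Time required: Δt = C ΔT / F = 6.43×10^7 × -4.013 / -176.9 = 1.46×10^6 s.
In days: 1.46×10^6 s / (86400 s/day) = 16.9 days.

16.9 days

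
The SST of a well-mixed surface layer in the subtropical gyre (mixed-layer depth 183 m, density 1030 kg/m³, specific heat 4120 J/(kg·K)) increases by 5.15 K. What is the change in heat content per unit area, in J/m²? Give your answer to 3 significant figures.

Areal heat capacity C = ρ c_p D = 1030 × 4120 × 183 = 7.77×10^8 J/(m²·K).
ΔQ = C ΔT = 7.77×10^8 × 5.15 = 4.00×10^9 J/m².

4.00×10^9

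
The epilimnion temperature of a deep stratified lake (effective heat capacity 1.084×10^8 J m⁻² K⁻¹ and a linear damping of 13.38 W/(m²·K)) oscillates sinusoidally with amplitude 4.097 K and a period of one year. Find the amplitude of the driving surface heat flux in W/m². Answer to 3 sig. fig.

Areal heat capacity C = 1.084×10^8 J m⁻² K⁻¹ (given).
ω = 2π / 3.15×10^7 s = 1.99×10^-7 s⁻¹.
√((Cω)² + λ²) = √((21.6)² + 13.38²) = 25.4 W/(m²·K).
F₀ = A × √((Cω)²+λ²) = 4.097 × 25.4 = 104 W/m².

104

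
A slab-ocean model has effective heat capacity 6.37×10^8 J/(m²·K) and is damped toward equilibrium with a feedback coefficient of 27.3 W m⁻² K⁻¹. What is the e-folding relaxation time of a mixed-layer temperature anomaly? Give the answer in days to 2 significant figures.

Areal heat capacity C = 6.37×10^8 J/(m²·K) (given).
Relaxation time τ = C / λ = 6.37×10^8 / 27.3 = 2.33×10^7 s.
In days: 2.33×10^7 s / (86400 s/day) = 270 days.

270 days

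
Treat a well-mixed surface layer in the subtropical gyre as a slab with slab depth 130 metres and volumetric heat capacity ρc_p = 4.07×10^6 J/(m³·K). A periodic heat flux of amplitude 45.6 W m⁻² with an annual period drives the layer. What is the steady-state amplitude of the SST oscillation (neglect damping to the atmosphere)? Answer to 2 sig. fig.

Areal heat capacity C = ρc_p × D = 4.07×10^6 × 130 = 5.29×10^8 J/(m²·K).
Angular frequency ω = 2π / T = 2π / 3.15×10^7 s = 1.99×10^-7 s⁻¹.
Cω = 5.29×10^8 × 1.99×10^-7 = 105 W/(m²·K).
Amplitude A = F₀ / (Cω) = 45.6 / 105 = 0.433 K.

0.43 K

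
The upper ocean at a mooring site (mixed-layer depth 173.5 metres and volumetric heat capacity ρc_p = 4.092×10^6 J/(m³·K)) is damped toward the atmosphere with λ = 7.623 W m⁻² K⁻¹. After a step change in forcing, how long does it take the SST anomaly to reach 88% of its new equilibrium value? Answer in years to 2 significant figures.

6.3 years

Areal heat capacity C = ρc_p × D = 4.092×10^6 × 173.5 = 7.10×10^8 J m⁻² K⁻¹.
τ = C / λ = 7.10×10^8 / 7.623 = 9.31×10^7 s.
Fraction reached: 1 − e^(−t/τ) = 0.88 ⇒ t = −τ ln(1 − 0.88) = τ × 2.12.
t = 1.97×10^8 s = 6.26 years.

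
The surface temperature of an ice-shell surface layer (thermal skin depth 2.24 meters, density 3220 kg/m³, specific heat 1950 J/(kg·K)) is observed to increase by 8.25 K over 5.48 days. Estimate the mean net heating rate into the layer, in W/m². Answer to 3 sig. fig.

245

Areal heat capacity C = ρ c_p D = 3220 × 1950 × 2.24 = 1.41×10^7 J/(m²·K).
Required heat per unit area: Q = C ΔT = 1.41×10^7 × 8.25 = 1.16×10^8 J/m².
Flux F = Q / Δt = 1.16×10^8 / 4.73×10^5 s = 245 W/m².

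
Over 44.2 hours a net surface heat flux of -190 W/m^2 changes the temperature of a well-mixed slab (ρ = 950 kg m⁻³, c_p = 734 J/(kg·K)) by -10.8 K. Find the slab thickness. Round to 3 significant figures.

Heat input Q = F Δt = -190 × 1.59×10^5 s = -3.02×10^7 J/m².
Required areal heat capacity C = Q / ΔT = 2.80×10^6 J/(m²·K).
Depth D = C / (ρ c_p) = 2.80×10^6 / (950 × 734) = 4.01 m.

4.01 m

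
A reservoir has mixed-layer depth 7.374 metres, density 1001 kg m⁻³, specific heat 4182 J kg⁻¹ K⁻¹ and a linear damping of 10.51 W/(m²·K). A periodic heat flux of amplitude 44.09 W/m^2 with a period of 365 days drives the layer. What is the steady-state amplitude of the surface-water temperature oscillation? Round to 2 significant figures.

Areal heat capacity C = ρ c_p D = 1001 × 4182 × 7.374 = 3.09×10^7 J/(m^2 K).
Angular frequency ω = 2π / T = 2π / 3.15×10^7 s = 1.99×10^-7 s⁻¹.
√((Cω)² + λ²) = √((6.15)² + 10.51²) = 12.2 W/(m²·K).
Amplitude A = F₀ / √((Cω)²+λ²) = 44.09 / 12.2 = 3.62 K.

3.6 K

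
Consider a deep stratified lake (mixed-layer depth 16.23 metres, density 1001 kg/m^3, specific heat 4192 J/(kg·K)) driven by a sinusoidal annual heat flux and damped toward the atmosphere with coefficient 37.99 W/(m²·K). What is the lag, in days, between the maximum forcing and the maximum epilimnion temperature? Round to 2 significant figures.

20 days

Areal heat capacity C = ρ c_p D = 1001 × 4192 × 16.23 = 6.81×10^7 J m⁻² K⁻¹.
ω = 2π / 3.15×10^7 s = 1.99×10^-7 s⁻¹.
Phase lag φ = arctan(Cω/λ) = arctan(13.6/37.99) = 0.343 rad.
Time lag = φ / ω = 0.343 / 1.99×10^-7 = 1.72×10^6 s = 19.9 days.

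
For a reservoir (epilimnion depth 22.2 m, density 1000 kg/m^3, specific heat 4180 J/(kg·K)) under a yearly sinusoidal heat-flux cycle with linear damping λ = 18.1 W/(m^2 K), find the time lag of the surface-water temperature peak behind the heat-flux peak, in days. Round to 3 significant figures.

46.2 days

Areal heat capacity C = ρ c_p D = 1000 × 4180 × 22.2 = 9.28×10^7 J/(m^2 K).
ω = 2π / 3.15×10^7 s = 1.99×10^-7 s⁻¹.
Phase lag φ = arctan(Cω/λ) = arctan(18.5/18.1) = 0.796 rad.
Time lag = φ / ω = 0.796 / 1.99×10^-7 = 4.00×10^6 s = 46.2 days.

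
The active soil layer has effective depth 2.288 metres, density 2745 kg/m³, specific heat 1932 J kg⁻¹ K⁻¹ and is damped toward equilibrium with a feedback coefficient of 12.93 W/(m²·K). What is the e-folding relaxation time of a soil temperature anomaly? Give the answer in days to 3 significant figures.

Areal heat capacity C = ρ c_p D = 2745 × 1932 × 2.288 = 1.21×10^7 J/(m²·K).
Relaxation time τ = C / λ = 1.21×10^7 / 12.93 = 9.38×10^5 s.
In days: 9.38×10^5 s / (86400 s/day) = 10.9 days.

10.9 days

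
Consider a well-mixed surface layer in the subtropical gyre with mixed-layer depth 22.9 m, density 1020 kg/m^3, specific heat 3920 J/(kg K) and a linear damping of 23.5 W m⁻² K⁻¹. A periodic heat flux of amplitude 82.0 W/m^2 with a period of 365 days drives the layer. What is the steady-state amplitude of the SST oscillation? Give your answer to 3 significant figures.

Areal heat capacity C = ρ c_p D = 1020 × 3920 × 22.9 = 9.16×10^7 J m⁻² K⁻¹.
Angular frequency ω = 2π / T = 2π / 3.15×10^7 s = 1.99×10^-7 s⁻¹.
√((Cω)² + λ²) = √((18.2)² + 23.5²) = 29.7 W/(m²·K).
Amplitude A = F₀ / √((Cω)²+λ²) = 82.0 / 29.7 = 2.76 K.

2.76 K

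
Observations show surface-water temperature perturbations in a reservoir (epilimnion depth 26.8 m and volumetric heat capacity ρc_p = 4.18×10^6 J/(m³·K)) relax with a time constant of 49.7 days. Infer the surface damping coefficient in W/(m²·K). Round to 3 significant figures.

26.1

Areal heat capacity C = ρc_p × D = 4.18×10^6 × 26.8 = 1.12×10^8 J m⁻² K⁻¹.
τ = 49.7 days = 4.29×10^6 s.
λ = C / τ = 1.12×10^8 / 4.29×10^6 = 26.1 W/(m²·K).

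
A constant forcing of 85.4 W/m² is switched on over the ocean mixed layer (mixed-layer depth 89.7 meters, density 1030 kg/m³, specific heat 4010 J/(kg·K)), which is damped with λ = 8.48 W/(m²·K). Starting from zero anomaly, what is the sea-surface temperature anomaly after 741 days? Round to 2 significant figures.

7.7 K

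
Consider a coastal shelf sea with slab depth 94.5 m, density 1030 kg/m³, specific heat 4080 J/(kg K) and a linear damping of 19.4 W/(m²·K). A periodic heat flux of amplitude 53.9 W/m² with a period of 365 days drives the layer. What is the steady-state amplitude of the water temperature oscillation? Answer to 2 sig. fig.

0.66 K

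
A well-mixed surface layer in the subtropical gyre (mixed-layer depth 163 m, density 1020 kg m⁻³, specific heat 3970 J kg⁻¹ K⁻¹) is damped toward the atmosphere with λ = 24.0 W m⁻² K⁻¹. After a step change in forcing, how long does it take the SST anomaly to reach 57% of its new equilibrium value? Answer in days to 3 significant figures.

269 days

Areal heat capacity C = ρ c_p D = 1020 × 3970 × 163 = 6.60×10^8 J/(m²·K).
τ = C / λ = 6.60×10^8 / 24.0 = 2.75×10^7 s.
Fraction reached: 1 − e^(−t/τ) = 0.57 ⇒ t = −τ ln(1 − 0.57) = τ × 0.844.
t = 2.32×10^7 s = 269 days.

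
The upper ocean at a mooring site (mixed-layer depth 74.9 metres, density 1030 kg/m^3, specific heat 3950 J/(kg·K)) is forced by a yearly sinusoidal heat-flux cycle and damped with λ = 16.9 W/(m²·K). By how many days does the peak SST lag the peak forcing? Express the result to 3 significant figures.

75.5 days

Areal heat capacity C = ρ c_p D = 1030 × 3950 × 74.9 = 3.05×10^8 J m⁻² K⁻¹.
ω = 2π / 3.15×10^7 s = 1.99×10^-7 s⁻¹.
Phase lag φ = arctan(Cω/λ) = arctan(60.7/16.9) = 1.30 rad.
Time lag = φ / ω = 1.30 / 1.99×10^-7 = 6.52×10^6 s = 75.5 days.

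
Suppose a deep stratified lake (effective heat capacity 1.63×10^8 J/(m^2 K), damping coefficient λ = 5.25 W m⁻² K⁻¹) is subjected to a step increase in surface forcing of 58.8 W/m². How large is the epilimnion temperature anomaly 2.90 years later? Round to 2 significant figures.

11 K

Areal heat capacity C = 1.63×10^8 J/(m^2 K) (given).
τ = C / λ = 1.63×10^8 / 5.25 = 3.10×10^7 s.
Equilibrium anomaly ΔT_eq = F / λ = 58.8 / 5.25 = 11.2 K.
t = 2.90 years = 9.15×10^7 s, so t/τ = 2.95.
ΔT(t) = ΔT_eq (1 − e^(−t/τ)) = 11.2 × (1 − e^−2.95) = 10.6 K.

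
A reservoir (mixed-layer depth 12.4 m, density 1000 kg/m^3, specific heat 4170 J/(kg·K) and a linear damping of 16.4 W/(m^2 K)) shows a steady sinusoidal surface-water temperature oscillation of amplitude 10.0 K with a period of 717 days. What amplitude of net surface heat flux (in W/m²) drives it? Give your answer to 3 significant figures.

Areal heat capacity C = ρ c_p D = 1000 × 4170 × 12.4 = 5.17×10^7 J m⁻² K⁻¹.
ω = 2π / 6.19×10^7 s = 1.01×10^-7 s⁻¹.
√((Cω)² + λ²) = √((5.24)² + 16.4²) = 17.2 W/(m²·K).
F₀ = A × √((Cω)²+λ²) = 10.0 × 17.2 = 172 W/m².

172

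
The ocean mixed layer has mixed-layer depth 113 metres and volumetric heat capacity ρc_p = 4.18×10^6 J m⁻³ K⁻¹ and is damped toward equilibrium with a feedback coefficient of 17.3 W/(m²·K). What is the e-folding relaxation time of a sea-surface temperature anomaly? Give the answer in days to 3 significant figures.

Areal heat capacity C = ρc_p × D = 4.18×10^6 × 113 = 4.72×10^8 J/(m²·K).
Relaxation time τ = C / λ = 4.72×10^8 / 17.3 = 2.73×10^7 s.
In days: 2.73×10^7 s / (86400 s/day) = 316 days.

316 days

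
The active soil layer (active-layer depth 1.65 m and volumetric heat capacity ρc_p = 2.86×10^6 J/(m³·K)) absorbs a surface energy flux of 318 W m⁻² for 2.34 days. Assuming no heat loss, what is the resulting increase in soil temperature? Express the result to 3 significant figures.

13.6 K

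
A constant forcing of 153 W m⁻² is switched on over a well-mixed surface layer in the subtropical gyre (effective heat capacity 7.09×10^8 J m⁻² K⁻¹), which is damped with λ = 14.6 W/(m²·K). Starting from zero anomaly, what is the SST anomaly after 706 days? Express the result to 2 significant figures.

Areal heat capacity C = 7.09×10^8 J m⁻² K⁻¹ (given).
τ = C / λ = 7.09×10^8 / 14.6 = 4.86×10^7 s.
Equilibrium anomaly ΔT_eq = F / λ = 153 / 14.6 = 10.5 K.
t = 706 days = 6.10×10^7 s, so t/τ = 1.26.
ΔT(t) = ΔT_eq (1 − e^(−t/τ)) = 10.5 × (1 − e^−1.26) = 7.50 K.

7.5 K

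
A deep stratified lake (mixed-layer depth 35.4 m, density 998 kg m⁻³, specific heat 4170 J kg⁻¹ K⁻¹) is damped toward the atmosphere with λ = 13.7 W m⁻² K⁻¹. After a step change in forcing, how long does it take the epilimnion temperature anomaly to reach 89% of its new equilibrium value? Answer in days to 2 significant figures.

270 days

Areal heat capacity C = ρ c_p D = 998 × 4170 × 35.4 = 1.47×10^8 J m⁻² K⁻¹.
τ = C / λ = 1.47×10^8 / 13.7 = 1.08×10^7 s.
Fraction reached: 1 − e^(−t/τ) = 0.89 ⇒ t = −τ ln(1 − 0.89) = τ × 2.21.
t = 2.37×10^7 s = 275 days.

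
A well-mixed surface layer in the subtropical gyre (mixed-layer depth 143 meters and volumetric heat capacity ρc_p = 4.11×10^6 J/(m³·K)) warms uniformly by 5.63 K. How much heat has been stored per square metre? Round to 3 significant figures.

Areal heat capacity C = ρc_p × D = 4.11×10^6 × 143 = 5.88×10^8 J m⁻² K⁻¹.
ΔQ = C ΔT = 5.88×10^8 × 5.63 = 3.31×10^9 J/m².

3.31×10^9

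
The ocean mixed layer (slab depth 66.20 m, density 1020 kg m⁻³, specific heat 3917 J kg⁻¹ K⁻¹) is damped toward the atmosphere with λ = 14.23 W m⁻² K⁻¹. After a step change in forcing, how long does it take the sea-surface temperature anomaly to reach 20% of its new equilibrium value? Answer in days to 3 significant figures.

Areal heat capacity C = ρ c_p D = 1020 × 3917 × 66.20 = 2.64×10^8 J m⁻² K⁻¹.
τ = C / λ = 2.64×10^8 / 14.23 = 1.86×10^7 s.
Fraction reached: 1 − e^(−t/τ) = 0.20 ⇒ t = −τ ln(1 − 0.20) = τ × 0.223.
t = 4.15×10^6 s = 48.0 days.

48.0 days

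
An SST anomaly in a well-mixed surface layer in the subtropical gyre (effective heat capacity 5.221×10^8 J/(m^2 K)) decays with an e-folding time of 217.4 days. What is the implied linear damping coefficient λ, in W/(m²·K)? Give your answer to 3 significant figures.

27.8

Areal heat capacity C = 5.221×10^8 J/(m^2 K) (given).
τ = 217.4 days = 1.88×10^7 s.
λ = C / τ = 5.22×10^8 / 1.88×10^7 = 27.8 W/(m²·K).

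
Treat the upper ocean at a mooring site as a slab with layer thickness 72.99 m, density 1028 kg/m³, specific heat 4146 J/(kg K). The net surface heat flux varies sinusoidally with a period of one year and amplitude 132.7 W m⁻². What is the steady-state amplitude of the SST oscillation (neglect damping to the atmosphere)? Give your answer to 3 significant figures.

2.14 K

Areal heat capacity C = ρ c_p D = 1028 × 4146 × 72.99 = 3.11×10^8 J/(m^2 K).
Angular frequency ω = 2π / T = 2π / 3.15×10^7 s = 1.99×10^-7 s⁻¹.
Cω = 3.11×10^8 × 1.99×10^-7 = 62.0 W/(m²·K).
Amplitude A = F₀ / (Cω) = 132.7 / 62.0 = 2.14 K.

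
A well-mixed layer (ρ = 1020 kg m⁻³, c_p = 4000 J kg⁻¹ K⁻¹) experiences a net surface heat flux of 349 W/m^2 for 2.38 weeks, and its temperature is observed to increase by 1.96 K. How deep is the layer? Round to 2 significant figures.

63 m

Heat input Q = F Δt = 349 × 1.44×10^6 s = 5.02×10^8 J/m².
Required areal heat capacity C = Q / ΔT = 2.56×10^8 J/(m²·K).
Depth D = C / (ρ c_p) = 2.56×10^8 / (1020 × 4000) = 62.8 m.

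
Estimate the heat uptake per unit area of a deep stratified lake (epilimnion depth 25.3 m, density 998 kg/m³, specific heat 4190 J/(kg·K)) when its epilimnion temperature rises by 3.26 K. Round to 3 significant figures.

Areal heat capacity C = ρ c_p D = 998 × 4190 × 25.3 = 1.06×10^8 J m⁻² K⁻¹.
ΔQ = C ΔT = 1.06×10^8 × 3.26 = 3.45×10^8 J/m².

3.45×10^8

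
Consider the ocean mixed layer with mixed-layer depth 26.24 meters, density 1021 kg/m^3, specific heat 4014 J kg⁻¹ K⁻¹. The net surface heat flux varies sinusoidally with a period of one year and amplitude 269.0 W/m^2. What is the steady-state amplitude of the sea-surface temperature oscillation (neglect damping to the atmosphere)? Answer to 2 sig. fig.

Areal heat capacity C = ρ c_p D = 1021 × 4014 × 26.24 = 1.08×10^8 J m⁻² K⁻¹.
Angular frequency ω = 2π / T = 2π / 3.15×10^7 s = 1.99×10^-7 s⁻¹.
Cω = 1.08×10^8 × 1.99×10^-7 = 21.4 W/(m²·K).
Amplitude A = F₀ / (Cω) = 269.0 / 21.4 = 12.6 K.

13 K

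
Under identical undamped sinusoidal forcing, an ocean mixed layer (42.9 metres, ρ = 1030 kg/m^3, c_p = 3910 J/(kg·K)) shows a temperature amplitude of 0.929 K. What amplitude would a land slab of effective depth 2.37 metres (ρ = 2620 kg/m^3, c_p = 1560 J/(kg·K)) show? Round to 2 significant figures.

17 K

C_ocean = 1.73×10^8 J/(m²·K); C_land = 9.69×10^6 J/(m²·K).
A ∝ 1/C ⇒ A_land = A_ocean × C_ocean/C_land = 0.929 × 17.8 = 16.6 K.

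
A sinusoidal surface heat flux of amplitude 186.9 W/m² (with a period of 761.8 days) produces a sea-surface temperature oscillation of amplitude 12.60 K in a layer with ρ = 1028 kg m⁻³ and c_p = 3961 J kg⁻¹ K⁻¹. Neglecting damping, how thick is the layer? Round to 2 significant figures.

38 m

ω = 2π / 6.58×10^7 s = 9.55×10^-8 s⁻¹.
Required C = F₀ / (A ω) = 186.9 / (12.60 × 9.55×10^-8) = 1.55×10^8 J/(m²·K).
D = C / (ρ c_p) = 1.55×10^8 / (1028 × 3961) = 38.2 m.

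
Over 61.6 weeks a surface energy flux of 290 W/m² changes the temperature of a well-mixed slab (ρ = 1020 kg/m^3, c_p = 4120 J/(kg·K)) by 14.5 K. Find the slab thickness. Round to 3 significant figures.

177 m

Heat input Q = F Δt = 290 × 3.73×10^7 s = 1.08×10^10 J/m².
Required areal heat capacity C = Q / ΔT = 7.45×10^8 J/(m²·K).
Depth D = C / (ρ c_p) = 7.45×10^8 / (1020 × 4120) = 177 m.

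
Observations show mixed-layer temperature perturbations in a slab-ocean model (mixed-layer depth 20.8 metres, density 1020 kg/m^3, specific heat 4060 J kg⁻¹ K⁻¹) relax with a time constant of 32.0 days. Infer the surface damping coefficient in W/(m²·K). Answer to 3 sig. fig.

31.2

Areal heat capacity C = ρ c_p D = 1020 × 4060 × 20.8 = 8.61×10^7 J m⁻² K⁻¹.
τ = 32.0 days = 2.76×10^6 s.
λ = C / τ = 8.61×10^7 / 2.76×10^6 = 31.2 W/(m²·K).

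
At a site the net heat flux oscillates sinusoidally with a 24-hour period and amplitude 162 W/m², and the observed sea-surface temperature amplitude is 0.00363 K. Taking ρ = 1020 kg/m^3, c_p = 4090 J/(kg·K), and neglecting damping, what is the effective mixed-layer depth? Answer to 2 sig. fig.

ω = 2π / 86400 s = 7.27×10^-5 s⁻¹.
Required C = F₀ / (A ω) = 162 / (0.00363 × 7.27×10^-5) = 6.14×10^8 J/(m²·K).
D = C / (ρ c_p) = 6.14×10^8 / (1020 × 4090) = 147 m.

150 m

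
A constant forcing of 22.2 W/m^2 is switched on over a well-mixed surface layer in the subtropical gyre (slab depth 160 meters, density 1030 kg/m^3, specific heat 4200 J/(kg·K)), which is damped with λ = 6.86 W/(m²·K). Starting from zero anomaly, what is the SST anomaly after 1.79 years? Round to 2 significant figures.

Areal heat capacity C = ρ c_p D = 1030 × 4200 × 160 = 6.92×10^8 J/(m²·K).
τ = C / λ = 6.92×10^8 / 6.86 = 1.01×10^8 s.
Equilibrium anomaly ΔT_eq = F / λ = 22.2 / 6.86 = 3.24 K.
t = 1.79 years = 5.65×10^7 s, so t/τ = 0.560.
ΔT(t) = ΔT_eq (1 − e^(−t/τ)) = 3.24 × (1 − e^−0.560) = 1.39 K.

1.4 K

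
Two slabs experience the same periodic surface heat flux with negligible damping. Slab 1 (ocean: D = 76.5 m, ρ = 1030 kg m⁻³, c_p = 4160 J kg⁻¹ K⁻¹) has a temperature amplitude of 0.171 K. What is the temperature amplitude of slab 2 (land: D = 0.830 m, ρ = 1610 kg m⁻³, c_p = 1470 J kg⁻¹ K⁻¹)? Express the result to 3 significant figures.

C_ocean = 3.28×10^8 J/(m²·K); C_land = 1.96×10^6 J/(m²·K).
A ∝ 1/C ⇒ A_land = A_ocean × C_ocean/C_land = 0.171 × 167 = 28.5 K.

28.5 K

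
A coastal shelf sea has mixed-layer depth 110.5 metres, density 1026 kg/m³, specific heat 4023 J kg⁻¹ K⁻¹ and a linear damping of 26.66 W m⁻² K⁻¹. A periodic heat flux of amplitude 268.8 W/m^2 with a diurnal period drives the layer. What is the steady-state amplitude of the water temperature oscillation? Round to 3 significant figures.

0.00810 K

Areal heat capacity C = ρ c_p D = 1026 × 4023 × 110.5 = 4.56×10^8 J/(m²·K).
Angular frequency ω = 2π / T = 2π / 86400 s = 7.27×10^-5 s⁻¹.
√((Cω)² + λ²) = √((33200)² + 26.66²) = 33200 W/(m²·K).
Amplitude A = F₀ / √((Cω)²+λ²) = 268.8 / 33200 = 0.00810 K.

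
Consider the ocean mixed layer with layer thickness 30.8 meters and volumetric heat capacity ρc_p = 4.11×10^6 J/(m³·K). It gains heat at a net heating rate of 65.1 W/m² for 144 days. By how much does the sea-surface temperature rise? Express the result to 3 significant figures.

Areal heat capacity C = ρc_p × D = 4.11×10^6 × 30.8 = 1.27×10^8 J m⁻² K⁻¹.
Net heat input Q = F Δt = 65.1 × (144 days × 86400 s/day) = 8.10×10^8 J/m².
ΔT = Q / C = 8.10×10^8 / 1.27×10^8 = 6.40 K.

6.40 K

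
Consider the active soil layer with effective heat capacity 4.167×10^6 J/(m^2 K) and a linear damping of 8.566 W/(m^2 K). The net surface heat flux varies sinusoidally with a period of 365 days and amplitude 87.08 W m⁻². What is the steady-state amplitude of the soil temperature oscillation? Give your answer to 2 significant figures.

Areal heat capacity C = 4.167×10^6 J/(m^2 K) (given).
Angular frequency ω = 2π / T = 2π / 3.15×10^7 s = 1.99×10^-7 s⁻¹.
√((Cω)² + λ²) = √((0.830)² + 8.566²) = 8.61 W/(m²·K).
Amplitude A = F₀ / √((Cω)²+λ²) = 87.08 / 8.61 = 10.1 K.

10 K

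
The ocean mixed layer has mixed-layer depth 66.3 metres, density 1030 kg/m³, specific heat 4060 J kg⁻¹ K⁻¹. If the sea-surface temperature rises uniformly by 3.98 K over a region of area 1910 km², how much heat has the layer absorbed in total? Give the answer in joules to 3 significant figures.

Areal heat capacity C = ρ c_p D = 1030 × 4060 × 66.3 = 2.77×10^8 J/(m²·K).
Heat per unit area: q = C ΔT = 2.77×10^8 × 3.98 = 1.10×10^9 J/m².
Total heat: Q = q × A = 1.10×10^9 × (1910 × 10⁶ m²) = 2.11×10^18 J.

2.11×10^18 J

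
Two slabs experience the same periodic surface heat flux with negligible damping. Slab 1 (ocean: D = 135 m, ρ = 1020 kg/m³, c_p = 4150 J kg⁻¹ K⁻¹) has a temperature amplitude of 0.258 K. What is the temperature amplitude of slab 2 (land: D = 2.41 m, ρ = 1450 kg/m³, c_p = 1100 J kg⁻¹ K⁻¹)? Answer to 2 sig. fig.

C_ocean = 5.71×10^8 J/(m²·K); C_land = 3.84×10^6 J/(m²·K).
A ∝ 1/C ⇒ A_land = A_ocean × C_ocean/C_land = 0.258 × 149 = 38.4 K.

38 K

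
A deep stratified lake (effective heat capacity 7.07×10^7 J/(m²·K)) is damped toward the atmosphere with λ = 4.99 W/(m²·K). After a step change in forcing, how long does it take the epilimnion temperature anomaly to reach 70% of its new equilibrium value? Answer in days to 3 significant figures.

Areal heat capacity C = 7.07×10^7 J/(m²·K) (given).
τ = C / λ = 7.07×10^7 / 4.99 = 1.42×10^7 s.
Fraction reached: 1 − e^(−t/τ) = 0.70 ⇒ t = −τ ln(1 − 0.70) = τ × 1.20.
t = 1.71×10^7 s = 197 days.

197 days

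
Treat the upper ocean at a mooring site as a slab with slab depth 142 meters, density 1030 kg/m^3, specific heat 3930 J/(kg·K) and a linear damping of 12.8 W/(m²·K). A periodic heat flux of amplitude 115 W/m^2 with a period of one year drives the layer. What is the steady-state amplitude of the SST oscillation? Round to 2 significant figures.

Areal heat capacity C = ρ c_p D = 1030 × 3930 × 142 = 5.75×10^8 J/(m²·K).
Angular frequency ω = 2π / T = 2π / 3.15×10^7 s = 1.99×10^-7 s⁻¹.
√((Cω)² + λ²) = √((115)² + 12.8²) = 115 W/(m²·K).
Amplitude A = F₀ / √((Cω)²+λ²) = 115 / 115 = 0.998 K.

1.0 K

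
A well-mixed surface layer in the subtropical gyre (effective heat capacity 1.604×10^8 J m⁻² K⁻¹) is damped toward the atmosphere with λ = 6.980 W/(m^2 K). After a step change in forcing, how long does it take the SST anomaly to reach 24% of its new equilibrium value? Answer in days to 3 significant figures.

73.0 days

Areal heat capacity C = 1.604×10^8 J m⁻² K⁻¹ (given).
τ = C / λ = 1.60×10^8 / 6.980 = 2.30×10^7 s.
Fraction reached: 1 − e^(−t/τ) = 0.24 ⇒ t = −τ ln(1 − 0.24) = τ × 0.274.
t = 6.31×10^6 s = 73.0 days.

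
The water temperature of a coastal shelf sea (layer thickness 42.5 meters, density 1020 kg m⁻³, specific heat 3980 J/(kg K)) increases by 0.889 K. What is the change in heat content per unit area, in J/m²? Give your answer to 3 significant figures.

Areal heat capacity C = ρ c_p D = 1020 × 3980 × 42.5 = 1.73×10^8 J m⁻² K⁻¹.
ΔQ = C ΔT = 1.73×10^8 × 0.889 = 1.53×10^8 J/m².

1.53×10^8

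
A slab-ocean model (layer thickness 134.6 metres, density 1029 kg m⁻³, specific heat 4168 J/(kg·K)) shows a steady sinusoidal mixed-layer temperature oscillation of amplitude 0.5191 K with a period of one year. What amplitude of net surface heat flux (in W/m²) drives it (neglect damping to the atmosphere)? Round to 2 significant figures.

60

Areal heat capacity C = ρ c_p D = 1029 × 4168 × 134.6 = 5.77×10^8 J/(m^2 K).
ω = 2π / 3.15×10^7 s = 1.99×10^-7 s⁻¹.
Cω = 5.77×10^8 × 1.99×10^-7 = 115 W/(m²·K).
F₀ = A × Cω = 0.5191 × 115 = 59.7 W/m².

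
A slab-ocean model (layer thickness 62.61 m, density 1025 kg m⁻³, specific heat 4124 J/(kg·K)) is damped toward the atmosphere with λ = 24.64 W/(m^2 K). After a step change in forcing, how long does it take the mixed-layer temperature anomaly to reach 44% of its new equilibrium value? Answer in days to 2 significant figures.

72 days

Areal heat capacity C = ρ c_p D = 1025 × 4124 × 62.61 = 2.65×10^8 J/(m²·K).
τ = C / λ = 2.65×10^8 / 24.64 = 1.07×10^7 s.
Fraction reached: 1 − e^(−t/τ) = 0.44 ⇒ t = −τ ln(1 − 0.44) = τ × 0.580.
t = 6.23×10^6 s = 72.1 days.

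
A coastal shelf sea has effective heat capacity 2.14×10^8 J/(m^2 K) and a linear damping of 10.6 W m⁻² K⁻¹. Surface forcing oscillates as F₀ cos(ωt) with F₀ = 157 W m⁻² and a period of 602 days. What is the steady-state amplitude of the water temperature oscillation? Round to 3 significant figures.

Areal heat capacity C = 2.14×10^8 J/(m^2 K) (given).
Angular frequency ω = 2π / T = 2π / 5.20×10^7 s = 1.21×10^-7 s⁻¹.
√((Cω)² + λ²) = √((25.9)² + 10.6²) = 27.9 W/(m²·K).
Amplitude A = F₀ / √((Cω)²+λ²) = 157 / 27.9 = 5.62 K.

5.62 K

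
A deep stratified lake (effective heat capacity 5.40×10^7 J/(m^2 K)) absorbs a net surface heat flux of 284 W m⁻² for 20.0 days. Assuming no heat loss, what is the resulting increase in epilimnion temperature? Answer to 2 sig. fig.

Areal heat capacity C = 5.40×10^7 J/(m^2 K) (given).
Net heat input Q = F Δt = 284 × (20.0 days × 86400 s/day) = 4.91×10^8 J/m².
ΔT = Q / C = 4.91×10^8 / 5.40×10^7 = 9.09 K.

9.1 K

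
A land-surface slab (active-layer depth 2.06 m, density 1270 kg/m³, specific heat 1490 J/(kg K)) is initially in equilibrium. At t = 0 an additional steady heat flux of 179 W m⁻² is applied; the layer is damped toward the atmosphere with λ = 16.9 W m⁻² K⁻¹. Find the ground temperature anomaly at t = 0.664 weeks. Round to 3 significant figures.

Areal heat capacity C = ρ c_p D = 1270 × 1490 × 2.06 = 3.90×10^6 J m⁻² K⁻¹.
τ = C / λ = 3.90×10^6 / 16.9 = 2.31×10^5 s.
Equilibrium anomaly ΔT_eq = F / λ = 179 / 16.9 = 10.6 K.
t = 0.664 weeks = 4.02×10^5 s, so t/τ = 1.74.
ΔT(t) = ΔT_eq (1 − e^(−t/τ)) = 10.6 × (1 − e^−1.74) = 8.73 K.

8.73 K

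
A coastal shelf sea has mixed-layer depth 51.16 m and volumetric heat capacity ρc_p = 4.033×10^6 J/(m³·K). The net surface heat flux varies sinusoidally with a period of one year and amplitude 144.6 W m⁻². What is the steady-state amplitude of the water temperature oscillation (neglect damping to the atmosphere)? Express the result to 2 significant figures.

3.5 K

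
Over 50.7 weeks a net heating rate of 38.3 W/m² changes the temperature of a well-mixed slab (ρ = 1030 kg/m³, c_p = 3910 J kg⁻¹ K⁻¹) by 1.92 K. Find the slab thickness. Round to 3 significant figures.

152 m

Heat input Q = F Δt = 38.3 × 3.07×10^7 s = 1.17×10^9 J/m².
Required areal heat capacity C = Q / ΔT = 6.12×10^8 J/(m²·K).
Depth D = C / (ρ c_p) = 6.12×10^8 / (1030 × 3910) = 152 m.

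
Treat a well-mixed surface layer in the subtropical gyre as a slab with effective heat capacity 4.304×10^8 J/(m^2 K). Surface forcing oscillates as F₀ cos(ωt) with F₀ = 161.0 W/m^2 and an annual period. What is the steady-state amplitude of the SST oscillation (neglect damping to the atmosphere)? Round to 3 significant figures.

Areal heat capacity C = 4.304×10^8 J/(m^2 K) (given).
Angular frequency ω = 2π / T = 2π / 3.15×10^7 s = 1.99×10^-7 s⁻¹.
Cω = 4.30×10^8 × 1.99×10^-7 = 85.8 W/(m²·K).
Amplitude A = F₀ / (Cω) = 161.0 / 85.8 = 1.88 K.

1.88 K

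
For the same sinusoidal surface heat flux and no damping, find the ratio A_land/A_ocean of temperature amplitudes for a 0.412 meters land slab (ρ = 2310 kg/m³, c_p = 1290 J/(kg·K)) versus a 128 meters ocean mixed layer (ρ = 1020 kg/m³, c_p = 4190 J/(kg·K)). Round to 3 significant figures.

C_ocean = 1020 × 4190 × 128 = 5.47×10^8 J/(m²·K).
C_land = 2310 × 1290 × 0.412 = 1.23×10^6 J/(m²·K).
Undamped amplitude ∝ 1/C, so A_land/A_ocean = C_ocean/C_land = 446.

446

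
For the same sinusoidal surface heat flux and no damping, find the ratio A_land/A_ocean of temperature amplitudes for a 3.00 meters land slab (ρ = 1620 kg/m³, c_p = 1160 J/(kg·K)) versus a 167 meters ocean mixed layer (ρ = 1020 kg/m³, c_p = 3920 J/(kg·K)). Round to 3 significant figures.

C_ocean = 1020 × 3920 × 167 = 6.68×10^8 J/(m²·K).
C_land = 1620 × 1160 × 3.00 = 5.64×10^6 J/(m²·K).
Undamped amplitude ∝ 1/C, so A_land/A_ocean = C_ocean/C_land = 118.

118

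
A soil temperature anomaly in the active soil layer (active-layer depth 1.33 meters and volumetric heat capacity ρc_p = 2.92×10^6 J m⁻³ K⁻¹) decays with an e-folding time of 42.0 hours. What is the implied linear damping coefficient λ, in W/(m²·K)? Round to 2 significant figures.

Areal heat capacity C = ρc_p × D = 2.92×10^6 × 1.33 = 3.88×10^6 J m⁻² K⁻¹.
τ = 42.0 hours = 1.51×10^5 s.
λ = C / τ = 3.88×10^6 / 1.51×10^5 = 25.7 W/(m²·K).

26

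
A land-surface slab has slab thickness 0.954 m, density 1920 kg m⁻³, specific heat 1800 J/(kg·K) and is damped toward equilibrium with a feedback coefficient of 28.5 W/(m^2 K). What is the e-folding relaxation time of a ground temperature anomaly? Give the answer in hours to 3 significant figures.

32.1 hours

Areal heat capacity C = ρ c_p D = 1920 × 1800 × 0.954 = 3.30×10^6 J m⁻² K⁻¹.
Relaxation time τ = C / λ = 3.30×10^6 / 28.5 = 1.16×10^5 s.
In hours: 1.16×10^5 s / (3600 s/hour) = 32.1 hours.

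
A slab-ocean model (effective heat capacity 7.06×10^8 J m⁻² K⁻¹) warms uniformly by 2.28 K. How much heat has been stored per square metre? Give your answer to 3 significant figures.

Areal heat capacity C = 7.06×10^8 J m⁻² K⁻¹ (given).
ΔQ = C ΔT = 7.06×10^8 × 2.28 = 1.61×10^9 J/m².

1.61×10^9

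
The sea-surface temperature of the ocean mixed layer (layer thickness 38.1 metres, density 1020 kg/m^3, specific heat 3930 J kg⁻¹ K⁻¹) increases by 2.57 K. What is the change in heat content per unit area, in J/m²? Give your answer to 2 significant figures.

Areal heat capacity C = ρ c_p D = 1020 × 3930 × 38.1 = 1.53×10^8 J/(m^2 K).
ΔQ = C ΔT = 1.53×10^8 × 2.57 = 3.93×10^8 J/m².

3.9×10^8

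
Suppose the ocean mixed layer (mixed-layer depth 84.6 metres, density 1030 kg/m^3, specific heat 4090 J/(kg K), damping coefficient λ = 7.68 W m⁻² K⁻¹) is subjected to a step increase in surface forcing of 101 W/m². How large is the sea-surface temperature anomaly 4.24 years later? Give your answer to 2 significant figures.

12 K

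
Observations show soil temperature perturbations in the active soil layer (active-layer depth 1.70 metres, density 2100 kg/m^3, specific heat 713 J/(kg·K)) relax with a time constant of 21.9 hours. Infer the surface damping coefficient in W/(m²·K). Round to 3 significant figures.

32.3

Areal heat capacity C = ρ c_p D = 2100 × 713 × 1.70 = 2.55×10^6 J/(m²·K).
τ = 21.9 hours = 78800 s.
λ = C / τ = 2.55×10^6 / 78800 = 32.3 W/(m²·K).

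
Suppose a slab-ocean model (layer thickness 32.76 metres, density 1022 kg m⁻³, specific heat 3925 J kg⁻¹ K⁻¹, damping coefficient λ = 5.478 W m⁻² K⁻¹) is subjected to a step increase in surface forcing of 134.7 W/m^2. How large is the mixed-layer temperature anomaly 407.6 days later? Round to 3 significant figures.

Areal heat capacity C = ρ c_p D = 1022 × 3925 × 32.76 = 1.31×10^8 J/(m^2 K).
τ = C / λ = 1.31×10^8 / 5.478 = 2.40×10^7 s.
Equilibrium anomaly ΔT_eq = F / λ = 134.7 / 5.478 = 24.6 K.
t = 407.6 days = 3.52×10^7 s, so t/τ = 1.47.
ΔT(t) = ΔT_eq (1 − e^(−t/τ)) = 24.6 × (1 − e^−1.47) = 18.9 K.

18.9 K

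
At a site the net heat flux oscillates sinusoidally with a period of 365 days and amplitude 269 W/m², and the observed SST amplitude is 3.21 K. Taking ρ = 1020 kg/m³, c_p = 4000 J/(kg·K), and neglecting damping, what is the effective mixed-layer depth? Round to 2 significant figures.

ω = 2π / 3.15×10^7 s = 1.99×10^-7 s⁻¹.
Required C = F₀ / (A ω) = 269 / (3.21 × 1.99×10^-7) = 4.21×10^8 J/(m²·K).
D = C / (ρ c_p) = 4.21×10^8 / (1020 × 4000) = 103 m.

100 m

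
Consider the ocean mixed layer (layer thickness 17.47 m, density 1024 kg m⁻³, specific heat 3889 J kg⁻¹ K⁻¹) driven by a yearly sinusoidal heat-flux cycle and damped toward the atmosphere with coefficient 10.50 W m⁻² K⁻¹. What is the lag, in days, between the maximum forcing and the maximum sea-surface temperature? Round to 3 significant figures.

Areal heat capacity C = ρ c_p D = 1024 × 3889 × 17.47 = 6.96×10^7 J m⁻² K⁻¹.
ω = 2π / 3.15×10^7 s = 1.99×10^-7 s⁻¹.
Phase lag φ = arctan(Cω/λ) = arctan(13.9/10.50) = 0.923 rad.
Time lag = φ / ω = 0.923 / 1.99×10^-7 = 4.63×10^6 s = 53.6 days.

53.6 days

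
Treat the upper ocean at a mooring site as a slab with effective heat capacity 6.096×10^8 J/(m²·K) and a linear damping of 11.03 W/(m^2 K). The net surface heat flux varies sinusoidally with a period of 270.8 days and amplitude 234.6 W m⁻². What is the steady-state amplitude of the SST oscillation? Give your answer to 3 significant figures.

1.43 K

Areal heat capacity C = 6.096×10^8 J/(m²·K) (given).
Angular frequency ω = 2π / T = 2π / 2.34×10^7 s = 2.69×10^-7 s⁻¹.
√((Cω)² + λ²) = √((164)² + 11.03²) = 164 W/(m²·K).
Amplitude A = F₀ / √((Cω)²+λ²) = 234.6 / 164 = 1.43 K.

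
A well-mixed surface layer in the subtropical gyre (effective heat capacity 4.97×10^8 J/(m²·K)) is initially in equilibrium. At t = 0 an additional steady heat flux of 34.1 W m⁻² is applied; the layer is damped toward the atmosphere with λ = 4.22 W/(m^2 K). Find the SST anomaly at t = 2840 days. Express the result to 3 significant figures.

7.07 K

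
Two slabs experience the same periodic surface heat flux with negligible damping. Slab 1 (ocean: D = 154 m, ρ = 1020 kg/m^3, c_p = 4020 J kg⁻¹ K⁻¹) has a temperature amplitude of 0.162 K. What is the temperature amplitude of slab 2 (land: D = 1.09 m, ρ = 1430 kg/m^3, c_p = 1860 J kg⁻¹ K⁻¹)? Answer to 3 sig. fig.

C_ocean = 6.31×10^8 J/(m²·K); C_land = 2.90×10^6 J/(m²·K).
A ∝ 1/C ⇒ A_land = A_ocean × C_ocean/C_land = 0.162 × 218 = 35.3 K.

35.3 K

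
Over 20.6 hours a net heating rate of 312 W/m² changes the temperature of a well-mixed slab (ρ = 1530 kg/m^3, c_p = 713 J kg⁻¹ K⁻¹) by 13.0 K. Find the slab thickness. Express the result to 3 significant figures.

1.63 m

Heat input Q = F Δt = 312 × 74200 s = 2.31×10^7 J/m².
Required areal heat capacity C = Q / ΔT = 1.78×10^6 J/(m²·K).
Depth D = C / (ρ c_p) = 1.78×10^6 / (1530 × 713) = 1.63 m.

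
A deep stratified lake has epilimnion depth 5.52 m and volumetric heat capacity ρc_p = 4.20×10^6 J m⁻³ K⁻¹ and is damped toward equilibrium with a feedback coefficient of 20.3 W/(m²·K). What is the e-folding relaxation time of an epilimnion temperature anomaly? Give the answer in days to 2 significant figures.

13 days

Areal heat capacity C = ρc_p × D = 4.20×10^6 × 5.52 = 2.32×10^7 J m⁻² K⁻¹.
Relaxation time τ = C / λ = 2.32×10^7 / 20.3 = 1.14×10^6 s.
In days: 1.14×10^6 s / (86400 s/day) = 13.2 days.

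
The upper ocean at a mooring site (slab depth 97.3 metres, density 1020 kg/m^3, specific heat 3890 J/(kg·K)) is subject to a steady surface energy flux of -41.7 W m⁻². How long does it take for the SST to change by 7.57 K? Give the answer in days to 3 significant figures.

811 days

Areal heat capacity C = ρ c_p D = 1020 × 3890 × 97.3 = 3.86×10^8 J m⁻² K⁻¹.
Time required: Δt = C ΔT / F = 3.86×10^8 × -7.57 / -41.7 = 7.01×10^7 s.
In days: 7.01×10^7 s / (86400 s/day) = 811 days.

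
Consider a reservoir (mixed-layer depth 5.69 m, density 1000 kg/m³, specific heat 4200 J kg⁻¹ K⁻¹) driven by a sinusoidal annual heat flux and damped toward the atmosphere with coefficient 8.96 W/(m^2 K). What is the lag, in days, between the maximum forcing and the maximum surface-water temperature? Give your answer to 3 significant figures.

Areal heat capacity C = ρ c_p D = 1000 × 4200 × 5.69 = 2.39×10^7 J/(m²·K).
ω = 2π / 3.15×10^7 s = 1.99×10^-7 s⁻¹.
Phase lag φ = arctan(Cω/λ) = arctan(4.76/8.96) = 0.488 rad.
Time lag = φ / ω = 0.488 / 1.99×10^-7 = 2.45×10^6 s = 28.4 days.

28.4 days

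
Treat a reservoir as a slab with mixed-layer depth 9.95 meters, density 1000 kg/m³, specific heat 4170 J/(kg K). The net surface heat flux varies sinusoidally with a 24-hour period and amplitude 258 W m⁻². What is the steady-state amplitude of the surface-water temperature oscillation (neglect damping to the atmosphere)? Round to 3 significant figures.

0.0855 K

Areal heat capacity C = ρ c_p D = 1000 × 4170 × 9.95 = 4.15×10^7 J/(m^2 K).
Angular frequency ω = 2π / T = 2π / 86400 s = 7.27×10^-5 s⁻¹.
Cω = 4.15×10^7 × 7.27×10^-5 = 3020 W/(m²·K).
Amplitude A = F₀ / (Cω) = 258 / 3020 = 0.0855 K.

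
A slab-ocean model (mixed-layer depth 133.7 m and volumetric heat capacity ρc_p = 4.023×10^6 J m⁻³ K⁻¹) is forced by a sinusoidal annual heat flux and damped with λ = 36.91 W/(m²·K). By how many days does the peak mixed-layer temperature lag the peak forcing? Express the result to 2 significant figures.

Areal heat capacity C = ρc_p × D = 4.023×10^6 × 133.7 = 5.38×10^8 J/(m^2 K).
ω = 2π / 3.15×10^7 s = 1.99×10^-7 s⁻¹.
Phase lag φ = arctan(Cω/λ) = arctan(107/36.91) = 1.24 rad.
Time lag = φ / ω = 1.24 / 1.99×10^-7 = 6.22×10^6 s = 72.0 days.

72 days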